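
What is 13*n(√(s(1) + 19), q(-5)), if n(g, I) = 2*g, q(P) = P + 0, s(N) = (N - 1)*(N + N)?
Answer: 26*√19 ≈ 113.33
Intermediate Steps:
s(N) = 2*N*(-1 + N) (s(N) = (-1 + N)*(2*N) = 2*N*(-1 + N))
q(P) = P
13*n(√(s(1) + 19), q(-5)) = 13*(2*√(2*1*(-1 + 1) + 19)) = 13*(2*√(2*1*0 + 19)) = 13*(2*√(0 + 19)) = 13*(2*√19) = 26*√19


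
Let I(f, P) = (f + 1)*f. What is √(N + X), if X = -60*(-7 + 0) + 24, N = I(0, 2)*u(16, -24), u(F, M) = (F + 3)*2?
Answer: 2*√111 ≈ 21.071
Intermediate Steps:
u(F, M) = 6 + 2*F (u(F, M) = (3 + F)*2 = 6 + 2*F)
I(f, P) = f*(1 + f) (I(f, P) = (1 + f)*f = f*(1 + f))
N = 0 (N = (0*(1 + 0))*(6 + 2*16) = (0*1)*(6 + 32) = 0*38 = 0)
X = 444 (X = -60*(-7) + 24 = 420 + 24 = 444)
√(N + X) = √(0 + 444) = √444 = 2*√111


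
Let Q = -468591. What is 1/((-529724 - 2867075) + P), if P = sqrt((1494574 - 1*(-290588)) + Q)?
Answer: -117131/397870418270 - sqrt(1316571)/11538242129830 ≈ -2.9449e-7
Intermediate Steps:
P = sqrt(1316571) (P = sqrt((1494574 - 1*(-290588)) - 468591) = sqrt((1494574 + 290588) - 468591) = sqrt(1785162 - 468591) = sqrt(1316571) ≈ 1147.4)
1/((-529724 - 2867075) + P) = 1/((-529724 - 2867075) + sqrt(1316571)) = 1/(-3396799 + sqrt(1316571))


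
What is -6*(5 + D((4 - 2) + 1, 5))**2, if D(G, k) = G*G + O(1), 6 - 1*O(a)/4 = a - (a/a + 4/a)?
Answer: -17496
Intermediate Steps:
O(a) = 28 - 4*a + 16/a (O(a) = 24 - 4*(a - (a/a + 4/a)) = 24 - 4*(a - (1 + 4/a)) = 24 - 4*(a + (-1 - 4/a)) = 24 - 4*(-1 + a - 4/a) = 24 + (4 - 4*a + 16/a) = 28 - 4*a + 16/a)
D(G, k) = 40 + G**2 (D(G, k) = G*G + (28 - 4*1 + 16/1) = G**2 + (28 - 4 + 16*1) = G**2 + (28 - 4 + 16) = G**2 + 40 = 40 + G**2)
-6*(5 + D((4 - 2) + 1, 5))**2 = -6*(5 + (40 + ((4 - 2) + 1)**2))**2 = -6*(5 + (40 + (2 + 1)**2))**2 = -6*(5 + (40 + 3**2))**2 = -6*(5 + (40 + 9))**2 = -6*(5 + 49)**2 = -6*54**2 = -6*2916 = -17496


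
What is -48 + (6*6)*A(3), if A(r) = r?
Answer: 60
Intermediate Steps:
-48 + (6*6)*A(3) = -48 + (6*6)*3 = -48 + 36*3 = -48 + 108 = 60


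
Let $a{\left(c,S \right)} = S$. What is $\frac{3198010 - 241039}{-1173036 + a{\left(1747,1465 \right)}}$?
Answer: $- \frac{2956971}{1171571} \approx -2.5239$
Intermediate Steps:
$\frac{3198010 - 241039}{-1173036 + a{\left(1747,1465 \right)}} = \frac{3198010 - 241039}{-1173036 + 1465} = \frac{3198010 + \left(-313464 + 72425\right)}{-1171571} = \left(3198010 - 241039\right) \left(- \frac{1}{1171571}\right) = 2956971 \left(- \frac{1}{1171571}\right) = - \frac{2956971}{1171571}$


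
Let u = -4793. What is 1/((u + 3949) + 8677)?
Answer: 1/7833 ≈ 0.00012767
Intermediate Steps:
1/((u + 3949) + 8677) = 1/((-4793 + 3949) + 8677) = 1/(-844 + 8677) = 1/7833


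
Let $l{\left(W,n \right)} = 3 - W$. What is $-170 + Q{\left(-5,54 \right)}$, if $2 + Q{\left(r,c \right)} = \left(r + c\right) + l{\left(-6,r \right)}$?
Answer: $-114$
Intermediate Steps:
$Q{\left(r,c \right)} = 7 + c + r$ ($Q{\left(r,c \right)} = -2 + \left(\left(r + c\right) + \left(3 - -6\right)\right) = -2 + \left(\left(c + r\right) + \left(3 + 6\right)\right) = -2 + \left(\left(c + r\right) + 9\right) = -2 + \left(9 + c + r\right) = 7 + c + r$)
$-170 + Q{\left(-5,54 \right)} = -170 + \left(7 + 54 - 5\right) = -170 + 56 = -114$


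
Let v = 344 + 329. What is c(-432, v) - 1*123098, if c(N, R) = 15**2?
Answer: -122873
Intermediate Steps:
v = 673
c(N, R) = 225
c(-432, v) - 1*123098 = 225 - 1*123098 = 225 - 123098 = -122873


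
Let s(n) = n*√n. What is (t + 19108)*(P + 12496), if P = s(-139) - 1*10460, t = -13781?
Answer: 10845772 - 740453*I*√139 ≈ 1.0846e+7 - 8.7298e+6*I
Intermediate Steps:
s(n) = n^(3/2)
P = -10460 - 139*I*√139 (P = (-139)^(3/2) - 1*10460 = -139*I*√139 - 10460 = -10460 - 139*I*√139 ≈ -10460.0 - 1638.8*I)
(t + 19108)*(P + 12496) = (-13781 + 19108)*((-10460 - 139*I*√139) + 12496) = 5327*(2036 - 139*I*√139) = 10845772 - 740453*I*√139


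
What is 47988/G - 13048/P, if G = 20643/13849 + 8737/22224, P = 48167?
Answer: 101629604057054648/3989388734345 ≈ 25475.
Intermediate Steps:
G = 579768745/307780176 (G = 20643*(1/13849) + 8737*(1/22224) = 20643/13849 + 8737/22224 = 579768745/307780176 ≈ 1.8837)
47988/G - 13048/P = 47988/(579768745/307780176) - 13048/48167 = 47988*(307780176/579768745) - 13048*1/48167 = 14769755085888/579768745 - 1864/6881 = 101629604057054648/3989388734345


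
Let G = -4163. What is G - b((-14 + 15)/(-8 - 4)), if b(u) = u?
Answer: -49955/12 ≈ -4162.9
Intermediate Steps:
G - b((-14 + 15)/(-8 - 4)) = -4163 - (-14 + 15)/(-8 - 4) = -4163 - 1/(-12) = -4163 - (-1)/12 = -4163 - 1*(-1/12) = -4163 + 1/12 = -49955/12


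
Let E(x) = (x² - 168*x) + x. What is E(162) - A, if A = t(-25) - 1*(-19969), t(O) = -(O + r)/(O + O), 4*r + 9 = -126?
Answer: -831113/40 ≈ -20778.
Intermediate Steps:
r = -135/4 (r = -9/4 + (¼)*(-126) = -9/4 - 63/2 = -135/4 ≈ -33.750)
E(x) = x² - 167*x
t(O) = -(-135/4 + O)/(2*O) (t(O) = -(O - 135/4)/(O + O) = -(-135/4 + O)/(2*O))
A = 798713/40 (A = (⅛)*(135 - 4*(-25))/(-25) - 1*(-19969) = (⅛)*(-1/25)*(135 + 100) + 19969 = (⅛)*(-1/25)*235 + 19969 = -47/40 + 19969 = 798713/40 ≈ 19968.)
E(162) - A = 162*(-167 + 162) - 1*798713/40 = 162*(-5) - 798713/40 = -810 - 798713/40 = -831113/40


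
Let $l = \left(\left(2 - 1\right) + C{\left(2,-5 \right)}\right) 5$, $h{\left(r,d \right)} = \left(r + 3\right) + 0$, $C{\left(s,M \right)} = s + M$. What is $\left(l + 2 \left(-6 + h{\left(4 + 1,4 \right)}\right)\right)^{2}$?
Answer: $36$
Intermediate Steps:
$C{\left(s,M \right)} = M + s$
$h{\left(r,d \right)} = 3 + r$ ($h{\left(r,d \right)} = \left(3 + r\right) + 0 = 3 + r$)
$l = -10$ ($l = \left(\left(2 - 1\right) + \left(-5 + 2\right)\right) 5 = \left(1 - 3\right) 5 = \left(-2\right) 5 = -10$)
$\left(l + 2 \left(-6 + h{\left(4 + 1,4 \right)}\right)\right)^{2} = \left(-10 + 2 \left(-6 + \left(3 + \left(4 + 1\right)\right)\right)\right)^{2} = \left(-10 + 2 \left(-6 + \left(3 + 5\right)\right)\right)^{2} = \left(-10 + 2 \left(-6 + 8\right)\right)^{2} = \left(-10 + 2 \cdot 2\right)^{2} = \left(-10 + 4\right)^{2} = \left(-6\right)^{2} = 36$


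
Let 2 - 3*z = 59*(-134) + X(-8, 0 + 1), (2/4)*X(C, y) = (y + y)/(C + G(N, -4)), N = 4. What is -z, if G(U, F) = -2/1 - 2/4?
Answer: -166076/63 ≈ -2636.1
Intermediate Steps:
G(U, F) = -5/2 (G(U, F) = -2*1 - 2*¼ = -2 - ½ = -5/2)
X(C, y) = 4*y/(-5/2 + C) (X(C, y) = 2*((y + y)/(C - 5/2)) = 2*((2*y)/(-5/2 + C)) = 2*(2*y/(-5/2 + C)) = 4*y/(-5/2 + C))
z = 166076/63 (z = ⅔ - (59*(-134) + 8*(0 + 1)/(-5 + 2*(-8)))/3 = ⅔ - (-7906 + 8*1/(-5 - 16))/3 = ⅔ - (-7906 + 8*1/(-21))/3 = ⅔ - (-7906 + 8*1*(-1/21))/3 = ⅔ - (-7906 - 8/21)/3 = ⅔ - ⅓*(-166034/21) = ⅔ + 166034/63 = 166076/63 ≈ 2636.1)
-z = -1*166076/63 = -166076/63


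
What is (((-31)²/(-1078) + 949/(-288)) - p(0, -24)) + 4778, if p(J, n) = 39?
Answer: 734994553/155232 ≈ 4734.8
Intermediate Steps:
(((-31)²/(-1078) + 949/(-288)) - p(0, -24)) + 4778 = (((-31)²/(-1078) + 949/(-288)) - 1*39) + 4778 = ((961*(-1/1078) + 949*(-1/288)) - 39) + 4778 = ((-961/1078 - 949/288) - 39) + 4778 = (-649895/155232 - 39) + 4778 = -6703943/155232 + 4778 = 734994553/155232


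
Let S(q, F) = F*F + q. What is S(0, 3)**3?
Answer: 729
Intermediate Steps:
S(q, F) = q + F**2 (S(q, F) = F**2 + q = q + F**2)
S(0, 3)**3 = (0 + 3**2)**3 = (0 + 9)**3 = 9**3 = 729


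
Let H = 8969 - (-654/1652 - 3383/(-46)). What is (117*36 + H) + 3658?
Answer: 159258832/9499 ≈ 16766.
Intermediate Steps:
H = 84501702/9499 (H = 8969 - (-654*1/1652 - 3383*(-1/46)) = 8969 - (-327/826 + 3383/46) = 8969 - 1*694829/9499 = 8969 - 694829/9499 = 84501702/9499 ≈ 8895.8)
(117*36 + H) + 3658 = (117*36 + 84501702/9499) + 3658 = (4212 + 84501702/9499) + 3658 = 124511490/9499 + 3658 = 159258832/9499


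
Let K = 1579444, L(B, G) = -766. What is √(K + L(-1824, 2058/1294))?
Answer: √1578678 ≈ 1256.5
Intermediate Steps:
√(K + L(-1824, 2058/1294)) = √(1579444 - 766) = √1578678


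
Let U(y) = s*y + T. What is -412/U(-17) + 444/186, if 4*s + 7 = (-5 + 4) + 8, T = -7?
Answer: 13290/217 ≈ 61.244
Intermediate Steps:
s = 0 (s = -7/4 + ((-5 + 4) + 8)/4 = -7/4 + (-1 + 8)/4 = -7/4 + (1/4)*7 = -7/4 + 7/4 = 0)
U(y) = -7 (U(y) = 0*y - 7 = 0 - 7 = -7)
-412/U(-17) + 444/186 = -412/(-7) + 444/186 = -412*(-1/7) + 444*(1/186) = 412/7 + 74/31 = 13290/217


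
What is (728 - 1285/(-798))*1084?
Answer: 315568118/399 ≈ 7.9090e+5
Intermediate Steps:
(728 - 1285/(-798))*1084 = (728 - 1285*(-1/798))*1084 = (728 + 1285/798)*1084 = (582229/798)*1084 = 315568118/399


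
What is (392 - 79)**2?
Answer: 97969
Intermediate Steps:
(392 - 79)**2 = 313**2 = 97969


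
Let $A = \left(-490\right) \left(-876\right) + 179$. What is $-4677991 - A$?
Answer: $-5107410$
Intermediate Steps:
$A = 429419$ ($A = 429240 + 179 = 429419$)
$-4677991 - A = -4677991 - 429419 = -5107410$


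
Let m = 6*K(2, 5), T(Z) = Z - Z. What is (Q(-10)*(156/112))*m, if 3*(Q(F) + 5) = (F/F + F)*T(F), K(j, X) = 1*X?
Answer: -2925/14 ≈ -208.93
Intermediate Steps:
T(Z) = 0
K(j, X) = X
Q(F) = -5 (Q(F) = -5 + ((F/F + F)*0)/3 = -5 + ((1 + F)*0)/3 = -5 + (1/3)*0 = -5 + 0 = -5)
m = 30 (m = 6*5 = 30)
(Q(-10)*(156/112))*m = -780/112*30 = -5*39/28*30 = -195/28*30 = -2925/14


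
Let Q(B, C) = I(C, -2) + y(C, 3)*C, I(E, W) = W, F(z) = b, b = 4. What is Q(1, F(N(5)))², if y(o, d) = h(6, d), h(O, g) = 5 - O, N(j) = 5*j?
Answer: 36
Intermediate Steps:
F(z) = 4
y(o, d) = -1 (y(o, d) = 5 - 1*6 = 5 - 6 = -1)
Q(B, C) = -2 - C
Q(1, F(N(5)))² = (-2 - 1*4)² = (-2 - 4)² = (-6)² = 36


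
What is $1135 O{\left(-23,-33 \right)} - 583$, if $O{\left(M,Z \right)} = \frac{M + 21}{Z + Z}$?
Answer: $- \frac{18104}{33} \approx -548.61$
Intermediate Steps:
$O{\left(M,Z \right)} = \frac{21 + M}{2 Z}$
$1135 O{\left(-23,-33 \right)} - 583 = 1135 \frac{21 - 23}{2 \left(-33\right)} - 583 = 1135 \cdot \frac{1}{2} \left(- \frac{1}{33}\right) \left(-2\right) - 583 = 1135 \cdot \frac{1}{33} - 583 = \frac{1135}{33} - 583 = - \frac{18104}{33}$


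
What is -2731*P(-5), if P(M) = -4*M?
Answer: -54620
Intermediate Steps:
-2731*P(-5) = -(-10924)*(-5) = -2731*20 = -54620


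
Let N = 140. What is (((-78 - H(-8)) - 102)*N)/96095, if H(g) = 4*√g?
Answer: -5040/19219 - 224*I*√2/19219 ≈ -0.26224 - 0.016483*I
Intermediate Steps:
(((-78 - H(-8)) - 102)*N)/96095 = (((-78 - 4*√(-8)) - 102)*140)/96095 = (((-78 - 4*2*I*√2) - 102)*140)*(1/96095) = (((-78 - 8*I*√2) - 102)*140)*(1/96095) = ((-180 - 8*I*√2)*140)*(1/96095) = (-25200 - 1120*I*√2)*(1/96095) = -5040/19219 - 224*I*√2/19219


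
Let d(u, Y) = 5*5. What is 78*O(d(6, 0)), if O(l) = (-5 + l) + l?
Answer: 3510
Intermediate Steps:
d(u, Y) = 25
O(l) = -5 + 2*l
78*O(d(6, 0)) = 78*(-5 + 2*25) = 78*(-5 + 50) = 78*45 = 3510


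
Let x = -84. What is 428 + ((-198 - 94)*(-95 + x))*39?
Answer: 2038880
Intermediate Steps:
428 + ((-198 - 94)*(-95 + x))*39 = 428 + ((-198 - 94)*(-95 - 84))*39 = 428 - 292*(-179)*39 = 428 + 52268*39 = 428 + 2038452 = 2038880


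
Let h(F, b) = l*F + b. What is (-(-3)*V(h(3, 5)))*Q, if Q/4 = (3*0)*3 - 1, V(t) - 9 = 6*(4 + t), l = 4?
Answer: -1620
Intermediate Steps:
h(F, b) = b + 4*F (h(F, b) = 4*F + b = b + 4*F)
V(t) = 33 + 6*t (V(t) = 9 + 6*(4 + t) = 9 + (24 + 6*t) = 33 + 6*t)
Q = -4 (Q = 4*((3*0)*3 - 1) = 4*(0*3 - 1) = 4*(0 - 1) = 4*(-1) = -4)
(-(-3)*V(h(3, 5)))*Q = -(-3)*(33 + 6*(5 + 4*3))*(-4) = -(-3)*(33 + 6*(5 + 12))*(-4) = -(-3)*(33 + 6*17)*(-4) = -(-3)*(33 + 102)*(-4) = -(-3)*135*(-4) = -1*(-405)*(-4) = 405*(-4) = -1620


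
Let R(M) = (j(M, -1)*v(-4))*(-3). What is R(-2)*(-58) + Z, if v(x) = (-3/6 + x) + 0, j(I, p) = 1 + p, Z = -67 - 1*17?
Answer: -84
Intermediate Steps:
Z = -84 (Z = -67 - 17 = -84)
v(x) = -1/2 + x (v(x) = (-3*1/6 + x) + 0 = (-1/2 + x) + 0 = -1/2 + x)
R(M) = 0 (R(M) = ((1 - 1)*(-1/2 - 4))*(-3) = (0*(-9/2))*(-3) = 0*(-3) = 0)
R(-2)*(-58) + Z = 0*(-58) - 84 = 0 - 84 = -84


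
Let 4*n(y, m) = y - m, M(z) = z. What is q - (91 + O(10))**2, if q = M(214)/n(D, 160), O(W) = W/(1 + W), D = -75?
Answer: -240302011/28435 ≈ -8450.9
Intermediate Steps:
n(y, m) = -m/4 + y/4 (n(y, m) = (y - m)/4 = -m/4 + y/4)
O(W) = W/(1 + W)
q = -856/235 (q = 214/(-1/4*160 + (1/4)*(-75)) = 214/(-40 - 75/4) = 214/(-235/4) = 214*(-4/235) = -856/235 ≈ -3.6426)
q - (91 + O(10))**2 = -856/235 - (91 + 10/(1 + 10))**2 = -856/235 - (91 + 10/11)**2 = -856/235 - (1011/11)**2 = -856/235 - 1*1022121/121 = -856/235 - 1022121/121 = -240302011/28435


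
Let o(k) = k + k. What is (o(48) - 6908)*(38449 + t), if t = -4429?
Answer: -231744240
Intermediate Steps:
o(k) = 2*k
(o(48) - 6908)*(38449 + t) = (2*48 - 6908)*(38449 - 4429) = (96 - 6908)*34020 = -6812*34020 = -231744240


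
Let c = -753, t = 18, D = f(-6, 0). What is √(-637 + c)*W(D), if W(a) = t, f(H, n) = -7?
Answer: 18*I*√1390 ≈ 671.09*I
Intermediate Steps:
D = -7
W(a) = 18
√(-637 + c)*W(D) = √(-637 - 753)*18 = √(-1390)*18 = (I*√1390)*18 = 18*I*√1390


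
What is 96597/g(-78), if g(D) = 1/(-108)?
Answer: -10432476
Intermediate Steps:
g(D) = -1/108
96597/g(-78) = 96597/(-1/108) = 96597*(-108) = -10432476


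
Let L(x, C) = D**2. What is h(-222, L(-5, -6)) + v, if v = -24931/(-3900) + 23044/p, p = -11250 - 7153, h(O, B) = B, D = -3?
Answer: 144982699/10253100 ≈ 14.140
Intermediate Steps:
L(x, C) = 9 (L(x, C) = (-3)**2 = 9)
p = -18403
v = 52704799/10253100 (v = -24931/(-3900) + 23044/(-18403) = -24931*(-1/3900) + 23044*(-1/18403) = 24931/3900 - 3292/2629 = 52704799/10253100 ≈ 5.1404)
h(-222, L(-5, -6)) + v = 9 + 52704799/10253100 = 144982699/10253100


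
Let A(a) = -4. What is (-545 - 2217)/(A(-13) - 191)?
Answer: 2762/195 ≈ 14.164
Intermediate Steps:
(-545 - 2217)/(A(-13) - 191) = (-545 - 2217)/(-4 - 191) = -2762/(-195) = -2762*(-1/195) = 2762/195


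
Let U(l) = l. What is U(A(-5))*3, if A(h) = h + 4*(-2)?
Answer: -39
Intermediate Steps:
A(h) = -8 + h (A(h) = h - 8 = -8 + h)
U(A(-5))*3 = (-8 - 5)*3 = -13*3 = -39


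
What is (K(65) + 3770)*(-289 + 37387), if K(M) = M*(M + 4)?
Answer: 306243990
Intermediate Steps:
K(M) = M*(4 + M)
(K(65) + 3770)*(-289 + 37387) = (65*(4 + 65) + 3770)*(-289 + 37387) = (65*69 + 3770)*37098 = (4485 + 3770)*37098 = 8255*37098 = 306243990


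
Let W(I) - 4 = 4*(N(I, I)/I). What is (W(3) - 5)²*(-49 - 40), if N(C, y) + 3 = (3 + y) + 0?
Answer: -801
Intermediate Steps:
N(C, y) = y (N(C, y) = -3 + ((3 + y) + 0) = -3 + (3 + y) = y)
W(I) = 8 (W(I) = 4 + 4*(I/I) = 4 + 4*1 = 4 + 4 = 8)
(W(3) - 5)²*(-49 - 40) = (8 - 5)²*(-49 - 40) = 3²*(-89) = 9*(-89) = -801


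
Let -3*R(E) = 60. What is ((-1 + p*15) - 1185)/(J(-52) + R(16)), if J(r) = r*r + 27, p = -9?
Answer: -1321/2711 ≈ -0.48727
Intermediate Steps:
R(E) = -20 (R(E) = -⅓*60 = -20)
J(r) = 27 + r² (J(r) = r² + 27 = 27 + r²)
((-1 + p*15) - 1185)/(J(-52) + R(16)) = ((-1 - 9*15) - 1185)/((27 + (-52)²) - 20) = ((-1 - 135) - 1185)/((27 + 2704) - 20) = (-136 - 1185)/(2731 - 20) = -1321/2711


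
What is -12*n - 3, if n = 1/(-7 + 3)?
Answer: 0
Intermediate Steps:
n = -1/4 (n = 1/(-4) = -1/4 ≈ -0.25000)
-12*n - 3 = -12*(-1/4) - 3 = 3 - 3 = 0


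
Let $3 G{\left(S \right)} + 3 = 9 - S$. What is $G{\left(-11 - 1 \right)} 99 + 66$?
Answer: $660$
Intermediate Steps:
$G{\left(S \right)} = 2 - \frac{S}{3}$ ($G{\left(S \right)} = -1 + \frac{9 - S}{3} = -1 - \left(-3 + \frac{S}{3}\right) = 2 - \frac{S}{3}$)
$G{\left(-11 - 1 \right)} 99 + 66 = \left(2 - \frac{-11 - 1}{3}\right) 99 + 66 = \left(2 - -4\right) 99 + 66 = \left(2 + 4\right) 99 + 66 = 6 \cdot 99 + 66 = 594 + 66 = 660$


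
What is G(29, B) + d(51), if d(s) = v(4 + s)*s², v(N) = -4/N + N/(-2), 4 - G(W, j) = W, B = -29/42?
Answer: -7891583/110 ≈ -71742.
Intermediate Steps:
B = -29/42 (B = -29*1/42 = -29/42 ≈ -0.69048)
G(W, j) = 4 - W
v(N) = -4/N - N/2 (v(N) = -4/N + N*(-½) = -4/N - N/2)
d(s) = s²*(-2 - 4/(4 + s) - s/2) (d(s) = (-4/(4 + s) - (4 + s)/2)*s² = (-4/(4 + s) + (-2 - s/2))*s² = (-2 - 4/(4 + s) - s/2)*s² = s²*(-2 - 4/(4 + s) - s/2))
G(29, B) + d(51) = (4 - 1*29) + (½)*51²*(-8 - (4 + 51)²)/(4 + 51) = (4 - 29) + (½)*2601*(-8 - 1*55²)/55 = -25 + (½)*2601*(1/55)*(-8 - 1*3025) = -25 + (½)*2601*(1/55)*(-8 - 3025) = -25 + (½)*2601*(1/55)*(-3033) = -25 - 7888833/110 = -7891583/110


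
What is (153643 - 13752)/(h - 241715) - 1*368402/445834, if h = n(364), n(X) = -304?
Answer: -75764223866/53950149423 ≈ -1.4043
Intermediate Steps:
h = -304
(153643 - 13752)/(h - 241715) - 1*368402/445834 = (153643 - 13752)/(-304 - 241715) - 1*368402/445834 = 139891/(-242019) - 368402*1/445834 = 139891*(-1/242019) - 184201/222917 = -139891/242019 - 184201/222917 = -75764223866/53950149423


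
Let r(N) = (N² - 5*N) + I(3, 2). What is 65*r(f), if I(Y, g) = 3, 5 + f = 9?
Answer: -65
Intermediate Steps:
f = 4 (f = -5 + 9 = 4)
r(N) = 3 + N² - 5*N (r(N) = (N² - 5*N) + 3 = 3 + N² - 5*N)
65*r(f) = 65*(3 + 4² - 5*4) = 65*(3 + 16 - 20) = 65*(-1) = -65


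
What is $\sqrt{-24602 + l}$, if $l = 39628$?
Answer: $\sqrt{15026} \approx 122.58$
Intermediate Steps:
$\sqrt{-24602 + l} = \sqrt{-24602 + 39628} = \sqrt{15026}$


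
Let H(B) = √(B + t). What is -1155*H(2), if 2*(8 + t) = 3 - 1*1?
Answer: -1155*I*√5 ≈ -2582.7*I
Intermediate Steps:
t = -7 (t = -8 + (3 - 1*1)/2 = -8 + (3 - 1)/2 = -8 + (½)*2 = -8 + 1 = -7)
H(B) = √(-7 + B) (H(B) = √(B - 7) = √(-7 + B))
-1155*H(2) = -1155*√(-7 + 2) = -1155*I*√5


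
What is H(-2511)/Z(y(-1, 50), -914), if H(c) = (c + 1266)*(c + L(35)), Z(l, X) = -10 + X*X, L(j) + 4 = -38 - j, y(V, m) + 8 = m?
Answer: 537010/139231 ≈ 3.8570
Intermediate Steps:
y(V, m) = -8 + m
L(j) = -42 - j (L(j) = -4 + (-38 - j) = -42 - j)
Z(l, X) = -10 + X²
H(c) = (-77 + c)*(1266 + c) (H(c) = (c + 1266)*(c + (-42 - 1*35)) = (1266 + c)*(c + (-42 - 35)) = (1266 + c)*(c - 77) = (1266 + c)*(-77 + c) = (-77 + c)*(1266 + c))
H(-2511)/Z(y(-1, 50), -914) = (-97482 + (-2511)² + 1189*(-2511))/(-10 + (-914)²) = (-97482 + 6305121 - 2985579)/(-10 + 835396) = 3222060/835386 = 3222060*(1/835386) = 537010/139231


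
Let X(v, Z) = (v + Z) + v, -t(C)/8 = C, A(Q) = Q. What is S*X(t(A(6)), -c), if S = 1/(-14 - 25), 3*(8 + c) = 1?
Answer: 265/117 ≈ 2.2650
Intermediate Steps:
c = -23/3 (c = -8 + (⅓)*1 = -8 + ⅓ = -23/3 ≈ -7.6667)
t(C) = -8*C
S = -1/39 (S = 1/(-39) = -1/39 ≈ -0.025641)
X(v, Z) = Z + 2*v (X(v, Z) = (Z + v) + v = Z + 2*v)
S*X(t(A(6)), -c) = -(-1*(-23/3) + 2*(-8*6))/39 = -(23/3 + 2*(-48))/39 = -(23/3 - 96)/39 = -1/39*(-265/3) = 265/117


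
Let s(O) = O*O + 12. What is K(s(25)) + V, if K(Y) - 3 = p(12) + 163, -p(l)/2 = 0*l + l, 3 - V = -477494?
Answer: 477639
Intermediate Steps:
V = 477497 (V = 3 - 1*(-477494) = 3 + 477494 = 477497)
p(l) = -2*l (p(l) = -2*(0*l + l) = -2*(0 + l) = -2*l)
s(O) = 12 + O² (s(O) = O² + 12 = 12 + O²)
K(Y) = 142 (K(Y) = 3 + (-2*12 + 163) = 3 + (-24 + 163) = 3 + 139 = 142)
K(s(25)) + V = 142 + 477497 = 477639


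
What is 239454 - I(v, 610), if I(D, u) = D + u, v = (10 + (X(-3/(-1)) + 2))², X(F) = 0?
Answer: 238700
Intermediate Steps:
v = 144 (v = (10 + (0 + 2))² = (10 + 2)² = 12² = 144)
239454 - I(v, 610) = 239454 - (144 + 610) = 239454 - 1*754 = 239454 - 754 = 238700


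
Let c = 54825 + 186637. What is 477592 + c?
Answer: 719054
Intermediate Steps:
c = 241462
477592 + c = 477592 + 241462 = 719054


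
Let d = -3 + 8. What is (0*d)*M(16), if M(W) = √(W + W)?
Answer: 0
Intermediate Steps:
d = 5
M(W) = √2*√W (M(W) = √(2*W) = √2*√W)
(0*d)*M(16) = (0*5)*(√2*√16) = 0*(√2*4) = 0*(4*√2) = 0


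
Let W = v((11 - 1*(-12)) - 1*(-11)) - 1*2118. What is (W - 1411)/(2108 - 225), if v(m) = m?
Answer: -3495/1883 ≈ -1.8561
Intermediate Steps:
W = -2084 (W = ((11 - 1*(-12)) - 1*(-11)) - 1*2118 = ((11 + 12) + 11) - 2118 = (23 + 11) - 2118 = 34 - 2118 = -2084)
(W - 1411)/(2108 - 225) = (-2084 - 1411)/(2108 - 225) = -3495/1883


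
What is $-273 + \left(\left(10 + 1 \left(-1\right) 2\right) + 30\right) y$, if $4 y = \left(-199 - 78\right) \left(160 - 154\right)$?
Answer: $-16062$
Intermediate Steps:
$y = - \frac{831}{2}$ ($y = \frac{\left(-199 - 78\right) \left(160 - 154\right)}{4} = \frac{\left(-277\right) 6}{4} = \frac{1}{4} \left(-1662\right) = - \frac{831}{2} \approx -415.5$)
$-273 + \left(\left(10 + 1 \left(-1\right) 2\right) + 30\right) y = -273 + \left(\left(10 + 1 \left(-1\right) 2\right) + 30\right) \left(- \frac{831}{2}\right) = -273 + \left(\left(10 - 2\right) + 30\right) \left(- \frac{831}{2}\right) = -273 + \left(8 + 30\right) \left(- \frac{831}{2}\right) = -273 + 38 \left(- \frac{831}{2}\right) = -273 - 15789 = -16062$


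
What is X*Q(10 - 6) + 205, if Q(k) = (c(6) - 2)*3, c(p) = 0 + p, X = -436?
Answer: -5027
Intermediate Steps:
c(p) = p
Q(k) = 12 (Q(k) = (6 - 2)*3 = 4*3 = 12)
X*Q(10 - 6) + 205 = -436*12 + 205 = -5232 + 205 = -5027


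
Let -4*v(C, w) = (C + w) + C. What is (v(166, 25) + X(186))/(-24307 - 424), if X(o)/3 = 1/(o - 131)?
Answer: 19623/5440820 ≈ 0.0036066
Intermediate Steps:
v(C, w) = -C/2 - w/4 (v(C, w) = -((C + w) + C)/4 = -(w + 2*C)/4 = -C/2 - w/4)
X(o) = 3/(-131 + o) (X(o) = 3/(o - 131) = 3/(-131 + o))
(v(166, 25) + X(186))/(-24307 - 424) = ((-1/2*166 - 1/4*25) + 3/(-131 + 186))/(-24307 - 424) = ((-83 - 25/4) + 3/55)/(-24731) = (-357/4 + 3*(1/55))*(-1/24731) = (-357/4 + 3/55)*(-1/24731) = -19623/220*(-1/24731) = 19623/5440820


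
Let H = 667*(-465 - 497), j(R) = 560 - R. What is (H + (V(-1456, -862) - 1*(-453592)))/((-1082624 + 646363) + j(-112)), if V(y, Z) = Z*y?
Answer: -152430/62227 ≈ -2.4496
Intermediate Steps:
H = -641654 (H = 667*(-962) = -641654)
(H + (V(-1456, -862) - 1*(-453592)))/((-1082624 + 646363) + j(-112)) = (-641654 + (-862*(-1456) - 1*(-453592)))/((-1082624 + 646363) + (560 - 1*(-112))) = (-641654 + (1255072 + 453592))/(-436261 + (560 + 112)) = (-641654 + 1708664)/(-436261 + 672) = 1067010/(-435589) = 1067010*(-1/435589) = -152430/62227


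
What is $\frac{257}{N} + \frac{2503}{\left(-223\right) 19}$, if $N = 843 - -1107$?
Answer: $- \frac{3791941}{8262150} \approx -0.45895$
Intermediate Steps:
$N = 1950$ ($N = 843 + 1107 = 1950$)
$\frac{257}{N} + \frac{2503}{\left(-223\right) 19} = \frac{257}{1950} + \frac{2503}{\left(-223\right) 19} = 257 \cdot \frac{1}{1950} + \frac{2503}{-4237} = \frac{257}{1950} + 2503 \left(- \frac{1}{4237}\right) = \frac{257}{1950} - \frac{2503}{4237} = - \frac{3791941}{8262150}$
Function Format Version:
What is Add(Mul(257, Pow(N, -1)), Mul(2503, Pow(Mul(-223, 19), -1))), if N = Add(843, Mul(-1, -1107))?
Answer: Rational(-3791941, 8262150) ≈ -0.45895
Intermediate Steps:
N = 1950 (N = Add(843, 1107) = 1950)
Add(Mul(257, Pow(N, -1)), Mul(2503, Pow(Mul(-223, 19), -1))) = Add(Mul(257, Pow(1950, -1)), Mul(2503, Pow(Mul(-223, 19), -1))) = Add(Mul(257, Rational(1, 1950)), Mul(2503, Pow(-4237, -1))) = Add(Rational(257, 1950), Mul(2503, Rational(-1, 4237))) = Add(Rational(257, 1950), Rational(-2503, 4237)) = Rational(-3791941, 8262150)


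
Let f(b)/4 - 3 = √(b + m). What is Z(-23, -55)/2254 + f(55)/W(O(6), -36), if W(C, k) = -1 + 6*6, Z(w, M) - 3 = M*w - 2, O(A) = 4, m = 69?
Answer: 5097/5635 + 8*√31/35 ≈ 2.1772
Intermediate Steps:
Z(w, M) = 1 + M*w (Z(w, M) = 3 + (M*w - 2) = 3 + (-2 + M*w) = 1 + M*w)
W(C, k) = 35 (W(C, k) = -1 + 36 = 35)
f(b) = 12 + 4*√(69 + b) (f(b) = 12 + 4*√(b + 69) = 12 + 4*√(69 + b))
Z(-23, -55)/2254 + f(55)/W(O(6), -36) = (1 - 55*(-23))/2254 + (12 + 4*√(69 + 55))/35 = (1 + 1265)*(1/2254) + (12 + 4*√124)*(1/35) = 1266*(1/2254) + (12 + 4*(2*√31))*(1/35) = 633/1127 + (12 + 8*√31)*(1/35) = 633/1127 + (12/35 + 8*√31/35) = 5097/5635 + 8*√31/35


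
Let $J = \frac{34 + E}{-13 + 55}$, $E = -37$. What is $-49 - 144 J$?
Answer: $- \frac{271}{7} \approx -38.714$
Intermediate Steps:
$J = - \frac{1}{14}$ ($J = \frac{34 - 37}{-13 + 55} = - \frac{3}{42} = \left(-3\right) \frac{1}{42} = - \frac{1}{14} \approx -0.071429$)
$-49 - 144 J = -49 - - \frac{72}{7} = -49 + \frac{72}{7} = - \frac{271}{7}$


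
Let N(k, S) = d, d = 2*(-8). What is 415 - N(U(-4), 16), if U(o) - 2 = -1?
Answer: 431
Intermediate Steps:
U(o) = 1 (U(o) = 2 - 1 = 1)
d = -16
N(k, S) = -16
415 - N(U(-4), 16) = 415 - 1*(-16) = 415 + 16 = 431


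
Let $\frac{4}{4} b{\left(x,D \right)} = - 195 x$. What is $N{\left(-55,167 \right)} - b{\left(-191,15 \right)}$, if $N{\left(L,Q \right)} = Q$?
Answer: $-37078$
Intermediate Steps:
$b{\left(x,D \right)} = - 195 x$
$N{\left(-55,167 \right)} - b{\left(-191,15 \right)} = 167 - \left(-195\right) \left(-191\right) = 167 - 37245 = -37078$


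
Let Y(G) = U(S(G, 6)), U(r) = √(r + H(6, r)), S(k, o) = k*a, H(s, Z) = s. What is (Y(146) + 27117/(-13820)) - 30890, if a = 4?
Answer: -426926917/13820 + √590 ≈ -30868.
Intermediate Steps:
S(k, o) = 4*k (S(k, o) = k*4 = 4*k)
U(r) = √(6 + r) (U(r) = √(r + 6) = √(6 + r))
Y(G) = √(6 + 4*G)
(Y(146) + 27117/(-13820)) - 30890 = (√(6 + 4*146) + 27117/(-13820)) - 30890 = (√(6 + 584) + 27117*(-1/13820)) - 30890 = (√590 - 27117/13820) - 30890 = (-27117/13820 + √590) - 30890 = -426926917/13820 + √590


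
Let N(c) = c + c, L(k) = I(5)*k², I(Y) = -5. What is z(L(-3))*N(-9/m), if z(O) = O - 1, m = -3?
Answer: -276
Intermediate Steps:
L(k) = -5*k²
N(c) = 2*c
z(O) = -1 + O
z(L(-3))*N(-9/m) = (-1 - 5*(-3)²)*(2*(-9/(-3))) = (-1 - 5*9)*(2*(-9*(-⅓))) = (-1 - 45)*(2*3) = -46*6 = -276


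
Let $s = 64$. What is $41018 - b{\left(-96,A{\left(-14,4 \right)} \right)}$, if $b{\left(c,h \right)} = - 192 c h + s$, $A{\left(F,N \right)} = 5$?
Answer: $-51206$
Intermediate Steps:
$b{\left(c,h \right)} = 64 - 192 c h$ ($b{\left(c,h \right)} = - 192 c h + 64 = 64 - 192 c h$)
$41018 - b{\left(-96,A{\left(-14,4 \right)} \right)} = 41018 - \left(64 - \left(-18432\right) 5\right) = 41018 - \left(64 + 92160\right) = 41018 - 92224 = -51206$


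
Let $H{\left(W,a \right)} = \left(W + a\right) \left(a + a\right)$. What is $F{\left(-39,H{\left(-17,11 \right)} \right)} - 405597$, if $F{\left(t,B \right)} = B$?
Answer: $-405729$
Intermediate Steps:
$H{\left(W,a \right)} = 2 a \left(W + a\right)$ ($H{\left(W,a \right)} = \left(W + a\right) 2 a = 2 a \left(W + a\right)$)
$F{\left(-39,H{\left(-17,11 \right)} \right)} - 405597 = 2 \cdot 11 \left(-17 + 11\right) - 405597 = 2 \cdot 11 \left(-6\right) - 405597 = -132 - 405597 = -405729$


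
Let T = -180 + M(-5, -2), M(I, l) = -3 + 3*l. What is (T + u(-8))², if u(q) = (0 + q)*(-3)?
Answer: 27225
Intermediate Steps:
T = -189 (T = -180 + (-3 + 3*(-2)) = -180 + (-3 - 6) = -180 - 9 = -189)
u(q) = -3*q (u(q) = q*(-3) = -3*q)
(T + u(-8))² = (-189 - 3*(-8))² = (-189 + 24)² = (-165)² = 27225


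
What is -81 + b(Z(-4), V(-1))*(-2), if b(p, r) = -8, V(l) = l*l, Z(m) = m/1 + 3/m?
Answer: -65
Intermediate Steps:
Z(m) = m + 3/m (Z(m) = m*1 + 3/m = m + 3/m)
V(l) = l**2
-81 + b(Z(-4), V(-1))*(-2) = -81 - 8*(-2) = -81 + 16 = -65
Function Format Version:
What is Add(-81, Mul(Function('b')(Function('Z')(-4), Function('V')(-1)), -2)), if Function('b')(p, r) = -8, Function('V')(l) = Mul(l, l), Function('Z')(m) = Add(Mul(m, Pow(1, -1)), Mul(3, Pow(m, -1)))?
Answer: -65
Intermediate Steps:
Function('Z')(m) = Add(m, Mul(3, Pow(m, -1))) (Function('Z')(m) = Add(Mul(m, 1), Mul(3, Pow(m, -1))) = Add(m, Mul(3, Pow(m, -1))))
Function('V')(l) = Pow(l, 2)
Add(-81, Mul(Function('b')(Function('Z')(-4), Function('V')(-1)), -2)) = Add(-81, Mul(-8, -2)) = Add(-81, 16) = -65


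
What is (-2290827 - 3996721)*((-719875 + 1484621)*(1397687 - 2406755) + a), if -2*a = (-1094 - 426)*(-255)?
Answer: 4851980765628505344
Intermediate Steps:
a = -193800 (a = -(-1094 - 426)*(-255)/2 = -(-760)*(-255) = -½*387600 = -193800)
(-2290827 - 3996721)*((-719875 + 1484621)*(1397687 - 2406755) + a) = (-2290827 - 3996721)*((-719875 + 1484621)*(1397687 - 2406755) - 193800) = -6287548*(764746*(-1009068) - 193800) = -6287548*(-771680716728 - 193800) = -6287548*(-771680910528) = 4851980765628505344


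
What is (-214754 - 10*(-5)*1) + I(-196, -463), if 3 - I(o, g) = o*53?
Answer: -204313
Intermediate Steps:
I(o, g) = 3 - 53*o (I(o, g) = 3 - o*53 = 3 - 53*o)
(-214754 - 10*(-5)*1) + I(-196, -463) = (-214754 - 10*(-5)*1) + (3 - 53*(-196)) = (-214754 + 50*1) + (3 + 10388) = (-214754 + 50) + 10391 = -214704 + 10391 = -204313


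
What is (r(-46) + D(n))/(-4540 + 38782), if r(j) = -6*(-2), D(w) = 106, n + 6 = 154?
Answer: 59/17121 ≈ 0.0034461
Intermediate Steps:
n = 148 (n = -6 + 154 = 148)
r(j) = 12
(r(-46) + D(n))/(-4540 + 38782) = (12 + 106)/(-4540 + 38782) = 118/34242 = 118*(1/34242) = 59/17121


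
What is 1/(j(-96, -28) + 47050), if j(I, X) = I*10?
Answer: 1/46090 ≈ 2.1697e-5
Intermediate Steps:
j(I, X) = 10*I
1/(j(-96, -28) + 47050) = 1/(10*(-96) + 47050) = 1/(-960 + 47050) = 1/46090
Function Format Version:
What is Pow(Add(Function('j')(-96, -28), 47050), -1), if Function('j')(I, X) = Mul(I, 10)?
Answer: Rational(1, 46090) ≈ 2.1697e-5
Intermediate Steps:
Function('j')(I, X) = Mul(10, I)
Pow(Add(Function('j')(-96, -28), 47050), -1) = Pow(Add(Mul(10, -96), 47050), -1) = Pow(Add(-960, 47050), -1) = Pow(46090, -1) = Rational(1, 46090)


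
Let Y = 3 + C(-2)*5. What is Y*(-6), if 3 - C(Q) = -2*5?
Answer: -408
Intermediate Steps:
C(Q) = 13 (C(Q) = 3 - (-2)*5 = 3 - 1*(-10) = 3 + 10 = 13)
Y = 68 (Y = 3 + 13*5 = 3 + 65 = 68)
Y*(-6) = 68*(-6) = -408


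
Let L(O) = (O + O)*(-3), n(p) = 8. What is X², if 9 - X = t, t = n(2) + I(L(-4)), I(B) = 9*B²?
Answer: 26863489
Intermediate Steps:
L(O) = -6*O (L(O) = (2*O)*(-3) = -6*O)
t = 5192 (t = 8 + 9*(-6*(-4))² = 8 + 9*24² = 8 + 9*576 = 8 + 5184 = 5192)
X = -5183 (X = 9 - 1*5192 = 9 - 5192 = -5183)
X² = (-5183)² = 26863489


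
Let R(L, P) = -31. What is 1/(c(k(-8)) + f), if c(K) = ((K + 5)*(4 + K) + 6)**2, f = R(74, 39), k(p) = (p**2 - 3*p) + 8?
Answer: 1/102131205 ≈ 9.7913e-9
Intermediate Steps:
k(p) = 8 + p**2 - 3*p
f = -31
c(K) = (6 + (4 + K)*(5 + K))**2 (c(K) = ((5 + K)*(4 + K) + 6)**2 = ((4 + K)*(5 + K) + 6)**2 = (6 + (4 + K)*(5 + K))**2)
1/(c(k(-8)) + f) = 1/((26 + (8 + (-8)**2 - 3*(-8))**2 + 9*(8 + (-8)**2 - 3*(-8)))**2 - 31) = 1/((26 + (8 + 64 + 24)**2 + 9*(8 + 64 + 24))**2 - 31) = 1/((26 + 96**2 + 9*96)**2 - 31) = 1/((26 + 9216 + 864)**2 - 31) = 1/(10106**2 - 31) = 1/(102131236 - 31) = 1/102131205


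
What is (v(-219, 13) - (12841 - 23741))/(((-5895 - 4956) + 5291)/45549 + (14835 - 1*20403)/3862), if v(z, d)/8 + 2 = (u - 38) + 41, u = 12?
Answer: -241964532369/34386194 ≈ -7036.7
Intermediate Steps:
v(z, d) = 104 (v(z, d) = -16 + 8*((12 - 38) + 41) = -16 + 8*(-26 + 41) = -16 + 8*15 = -16 + 120 = 104)
(v(-219, 13) - (12841 - 23741))/(((-5895 - 4956) + 5291)/45549 + (14835 - 1*20403)/3862) = (104 - (12841 - 23741))/(((-5895 - 4956) + 5291)/45549 + (14835 - 1*20403)/3862) = (104 - 1*(-10900))/((-10851 + 5291)*(1/45549) + (14835 - 20403)*(1/3862)) = (104 + 10900)/(-5560*1/45549 - 5568*1/3862) = 11004/(-5560/45549 - 2784/1931) = 11004/(-137544776/87955119) = 11004*(-87955119/137544776) = -241964532369/34386194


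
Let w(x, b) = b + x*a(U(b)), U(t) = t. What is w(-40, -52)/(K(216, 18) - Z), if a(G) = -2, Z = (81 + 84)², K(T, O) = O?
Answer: -28/27207 ≈ -0.0010291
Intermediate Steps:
Z = 27225 (Z = 165² = 27225)
w(x, b) = b - 2*x (w(x, b) = b + x*(-2) = b - 2*x)
w(-40, -52)/(K(216, 18) - Z) = (-52 - 2*(-40))/(18 - 1*27225) = (-52 + 80)/(18 - 27225) = 28/(-27207) = 28*(-1/27207) = -28/27207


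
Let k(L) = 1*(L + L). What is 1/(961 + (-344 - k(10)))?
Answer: 1/597 ≈ 0.0016750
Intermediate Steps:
k(L) = 2*L (k(L) = 1*(2*L) = 2*L)
1/(961 + (-344 - k(10))) = 1/(961 + (-344 - 2*10)) = 1/(961 + (-344 - 1*20)) = 1/(961 + (-344 - 20)) = 1/(961 - 364) = 1/597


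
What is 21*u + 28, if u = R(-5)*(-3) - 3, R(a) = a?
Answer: 280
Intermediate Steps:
u = 12 (u = -5*(-3) - 3 = 15 - 3 = 12)
21*u + 28 = 21*12 + 28 = 252 + 28 = 280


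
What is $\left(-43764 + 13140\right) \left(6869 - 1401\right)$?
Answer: $-167452032$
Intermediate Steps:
$\left(-43764 + 13140\right) \left(6869 - 1401\right) = \left(-30624\right) 5468 = -167452032$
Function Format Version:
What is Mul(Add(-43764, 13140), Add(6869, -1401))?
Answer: -167452032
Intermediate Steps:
Mul(Add(-43764, 13140), Add(6869, -1401)) = Mul(-30624, 5468) = -167452032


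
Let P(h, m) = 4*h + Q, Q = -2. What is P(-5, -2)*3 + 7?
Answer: -59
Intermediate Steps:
P(h, m) = -2 + 4*h (P(h, m) = 4*h - 2 = -2 + 4*h)
P(-5, -2)*3 + 7 = (-2 + 4*(-5))*3 + 7 = (-2 - 20)*3 + 7 = -22*3 + 7 = -66 + 7 = -59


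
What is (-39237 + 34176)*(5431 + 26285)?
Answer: -160514676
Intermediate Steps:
(-39237 + 34176)*(5431 + 26285) = -5061*31716 = -160514676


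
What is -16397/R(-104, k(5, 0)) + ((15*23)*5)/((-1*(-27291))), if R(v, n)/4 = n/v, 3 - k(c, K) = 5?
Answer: -1939125042/9097 ≈ -2.1316e+5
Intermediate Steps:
k(c, K) = -2 (k(c, K) = 3 - 1*5 = 3 - 5 = -2)
R(v, n) = 4*n/v (R(v, n) = 4*(n/v) = 4*n/v)
-16397/R(-104, k(5, 0)) + ((15*23)*5)/((-1*(-27291))) = -16397/(4*(-2)/(-104)) + ((15*23)*5)/((-1*(-27291))) = -16397/(4*(-2)*(-1/104)) + (345*5)/27291 = -16397/1/13 + 1725*(1/27291) = -16397*13 + 575/9097 = -213161 + 575/9097 = -1939125042/9097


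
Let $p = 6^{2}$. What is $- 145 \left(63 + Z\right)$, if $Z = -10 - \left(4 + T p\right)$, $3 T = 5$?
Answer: $1595$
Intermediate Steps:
$T = \frac{5}{3}$ ($T = \frac{1}{3} \cdot 5 = \frac{5}{3} \approx 1.6667$)
$p = 36$
$Z = -74$ ($Z = -10 - \left(4 + \frac{5}{3} \cdot 36\right) = -10 - \left(4 + 60\right) = -10 - 64 = -74$)
$- 145 \left(63 + Z\right) = - 145 \left(63 - 74\right) = \left(-145\right) \left(-11\right) = 1595$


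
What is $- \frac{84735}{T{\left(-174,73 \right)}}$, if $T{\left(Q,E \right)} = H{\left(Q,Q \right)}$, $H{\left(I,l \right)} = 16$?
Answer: $- \frac{84735}{16} \approx -5295.9$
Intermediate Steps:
$T{\left(Q,E \right)} = 16$
$- \frac{84735}{T{\left(-174,73 \right)}} = - \frac{84735}{16}$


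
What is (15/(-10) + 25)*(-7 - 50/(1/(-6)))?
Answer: 13771/2 ≈ 6885.5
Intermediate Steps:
(15/(-10) + 25)*(-7 - 50/(1/(-6))) = (15*(-1/10) + 25)*(-7 - 50/(-1/6)) = (-3/2 + 25)*(-7 - 50*(-6)) = 47*(-7 + 300)/2 = (47/2)*293 = 13771/2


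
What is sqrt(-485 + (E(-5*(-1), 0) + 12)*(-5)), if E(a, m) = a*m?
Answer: I*sqrt(545) ≈ 23.345*I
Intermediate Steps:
sqrt(-485 + (E(-5*(-1), 0) + 12)*(-5)) = sqrt(-485 + (-5*(-1)*0 + 12)*(-5)) = sqrt(-485 + (5*0 + 12)*(-5)) = sqrt(-485 + (0 + 12)*(-5)) = sqrt(-485 + 12*(-5)) = sqrt(-485 - 60) = sqrt(-545) = I*sqrt(545)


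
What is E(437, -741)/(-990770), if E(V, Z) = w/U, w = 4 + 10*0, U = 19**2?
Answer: -2/178833985 ≈ -1.1184e-8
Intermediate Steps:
U = 361
w = 4 (w = 4 + 0 = 4)
E(V, Z) = 4/361
E(437, -741)/(-990770) = (4/361)/(-990770) = (4/361)*(-1/990770) = -2/178833985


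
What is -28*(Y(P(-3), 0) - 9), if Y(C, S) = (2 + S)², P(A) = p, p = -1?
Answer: 140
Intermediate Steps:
P(A) = -1
-28*(Y(P(-3), 0) - 9) = -28*((2 + 0)² - 9) = -28*(2² - 9) = -28*(4 - 9) = -28*(-5) = 140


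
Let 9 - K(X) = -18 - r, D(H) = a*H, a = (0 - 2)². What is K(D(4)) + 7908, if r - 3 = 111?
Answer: 8049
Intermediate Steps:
r = 114 (r = 3 + 111 = 114)
a = 4 (a = (-2)² = 4)
D(H) = 4*H
K(X) = 141 (K(X) = 9 - (-18 - 1*114) = 9 - (-18 - 114) = 9 - 1*(-132) = 9 + 132 = 141)
K(D(4)) + 7908 = 141 + 7908 = 8049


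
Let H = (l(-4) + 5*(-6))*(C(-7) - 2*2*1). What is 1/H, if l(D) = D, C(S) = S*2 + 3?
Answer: 1/510 ≈ 0.0019608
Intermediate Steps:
C(S) = 3 + 2*S (C(S) = 2*S + 3 = 3 + 2*S)
H = 510 (H = (-4 + 5*(-6))*((3 + 2*(-7)) - 2*2*1) = (-4 - 30)*((3 - 14) - 4*1) = -34*(-11 - 4) = -34*(-15) = 510)
1/H = 1/510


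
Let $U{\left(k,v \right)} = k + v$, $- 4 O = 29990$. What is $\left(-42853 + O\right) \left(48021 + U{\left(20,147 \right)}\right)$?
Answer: $-2426289894$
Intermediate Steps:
$O = - \frac{14995}{2}$ ($O = \left(- \frac{1}{4}\right) 29990 = - \frac{14995}{2} \approx -7497.5$)
$\left(-42853 + O\right) \left(48021 + U{\left(20,147 \right)}\right) = \left(-42853 - \frac{14995}{2}\right) \left(48021 + \left(20 + 147\right)\right) = - \frac{100701 \left(48021 + 167\right)}{2} = \left(- \frac{100701}{2}\right) 48188 = -2426289894$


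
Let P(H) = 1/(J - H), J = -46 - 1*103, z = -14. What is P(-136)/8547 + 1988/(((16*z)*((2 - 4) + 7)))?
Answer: -7888921/4444440 ≈ -1.7750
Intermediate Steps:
J = -149 (J = -46 - 103 = -149)
P(H) = 1/(-149 - H)
P(-136)/8547 + 1988/(((16*z)*((2 - 4) + 7))) = -1/(149 - 136)/8547 + 1988/(((16*(-14))*((2 - 4) + 7))) = -1/13*(1/8547) + 1988/((-224*(-2 + 7))) = -1*1/13*(1/8547) + 1988/((-224*5)) = -1/13*1/8547 + 1988/(-1120) = -1/111111 + 1988*(-1/1120) = -1/111111 - 71/40 = -7888921/4444440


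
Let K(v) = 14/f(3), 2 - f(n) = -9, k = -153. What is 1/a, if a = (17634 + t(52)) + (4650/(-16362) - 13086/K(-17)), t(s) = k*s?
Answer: -19089/11532454 ≈ -0.0016552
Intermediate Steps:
f(n) = 11 (f(n) = 2 - 1*(-9) = 2 + 9 = 11)
K(v) = 14/11
t(s) = -153*s
a = -11532454/19089 (a = (17634 - 153*52) + (4650/(-16362) - 13086/14/11) = (17634 - 7956) + (4650*(-1/16362) - 13086*11/14) = 9678 + (-775/2727 - 71973/7) = 9678 - 196275796/19089 = -11532454/19089 ≈ -604.14)
1/a = 1/(-11532454/19089) = -19089/11532454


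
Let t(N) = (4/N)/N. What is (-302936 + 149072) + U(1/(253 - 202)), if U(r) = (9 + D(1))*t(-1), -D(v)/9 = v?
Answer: -153864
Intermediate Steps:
t(N) = 4/N²
D(v) = -9*v
U(r) = 0 (U(r) = (9 - 9*1)*(4/(-1)²) = (9 - 9)*(4*1) = 0*4 = 0)
(-302936 + 149072) + U(1/(253 - 202)) = (-302936 + 149072) + 0 = -153864 + 0 = -153864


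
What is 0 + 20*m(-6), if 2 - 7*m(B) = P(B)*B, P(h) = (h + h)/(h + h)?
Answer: 160/7 ≈ 22.857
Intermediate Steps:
P(h) = 1 (P(h) = (2*h)/((2*h)) = (2*h)*(1/(2*h)) = 1)
m(B) = 2/7 - B/7
0 + 20*m(-6) = 0 + 20*(2/7 - 1/7*(-6)) = 0 + 20*(2/7 + 6/7) = 0 + 20*(8/7) = 0 + 160/7 = 160/7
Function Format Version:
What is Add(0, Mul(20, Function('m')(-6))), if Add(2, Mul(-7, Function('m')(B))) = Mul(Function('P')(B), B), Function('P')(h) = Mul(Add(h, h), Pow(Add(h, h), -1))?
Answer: Rational(160, 7) ≈ 22.857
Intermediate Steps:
Function('P')(h) = 1 (Function('P')(h) = Mul(Mul(2, h), Pow(Mul(2, h), -1)) = Mul(Mul(2, h), Mul(Rational(1, 2), Pow(h, -1))) = 1)
Function('m')(B) = Add(Rational(2, 7), Mul(Rational(-1, 7), B)) (Function('m')(B) = Add(Rational(2, 7), Mul(Rational(-1, 7), Mul(1, B))) = Add(Rational(2, 7), Mul(Rational(-1, 7), B)))
Add(0, Mul(20, Function('m')(-6))) = Add(0, Mul(20, Add(Rational(2, 7), Mul(Rational(-1, 7), -6)))) = Add(0, Mul(20, Add(Rational(2, 7), Rational(6, 7)))) = Add(0, Mul(20, Rational(8, 7))) = Add(0, Rational(160, 7)) = Rational(160, 7)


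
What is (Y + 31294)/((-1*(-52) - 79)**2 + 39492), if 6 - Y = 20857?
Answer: 3481/13407 ≈ 0.25964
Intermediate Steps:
Y = -20851 (Y = 6 - 1*20857 = 6 - 20857 = -20851)
(Y + 31294)/((-1*(-52) - 79)**2 + 39492) = (-20851 + 31294)/((-1*(-52) - 79)**2 + 39492) = 10443/((52 - 79)**2 + 39492) = 10443/((-27)**2 + 39492) = 10443/(729 + 39492) = 10443/40221 = 10443*(1/40221) = 3481/13407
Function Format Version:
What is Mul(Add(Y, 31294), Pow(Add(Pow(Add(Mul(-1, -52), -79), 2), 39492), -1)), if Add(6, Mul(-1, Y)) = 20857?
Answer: Rational(3481, 13407) ≈ 0.25964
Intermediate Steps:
Y = -20851 (Y = Add(6, Mul(-1, 20857)) = Add(6, -20857) = -20851)
Mul(Add(Y, 31294), Pow(Add(Pow(Add(Mul(-1, -52), -79), 2), 39492), -1)) = Mul(Add(-20851, 31294), Pow(Add(Pow(Add(Mul(-1, -52), -79), 2), 39492), -1)) = Mul(10443, Pow(Add(Pow(Add(52, -79), 2), 39492), -1)) = Mul(10443, Pow(Add(Pow(-27, 2), 39492), -1)) = Mul(10443, Pow(Add(729, 39492), -1)) = Mul(10443, Pow(40221, -1)) = Mul(10443, Rational(1, 40221)) = Rational(3481, 13407)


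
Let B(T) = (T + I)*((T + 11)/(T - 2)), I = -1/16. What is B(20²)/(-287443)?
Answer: -2629989/1830437024 ≈ -0.0014368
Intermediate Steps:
I = -1/16 (I = -1*1/16 = -1/16 ≈ -0.062500)
B(T) = (11 + T)*(-1/16 + T)/(-2 + T) (B(T) = (T - 1/16)*((T + 11)/(T - 2)) = (-1/16 + T)*((11 + T)/(-2 + T)) = (11 + T)*(-1/16 + T)/(-2 + T))
B(20²)/(-287443) = ((-11 + 16*(20²)² + 175*20²)/(16*(-2 + 20²)))/(-287443) = ((-11 + 16*400² + 175*400)/(16*(-2 + 400)))*(-1/287443) = ((1/16)*(-11 + 16*160000 + 70000)/398)*(-1/287443) = ((1/16)*(1/398)*(-11 + 2560000 + 70000))*(-1/287443) = ((1/16)*(1/398)*2629989)*(-1/287443) = (2629989/6368)*(-1/287443) = -2629989/1830437024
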